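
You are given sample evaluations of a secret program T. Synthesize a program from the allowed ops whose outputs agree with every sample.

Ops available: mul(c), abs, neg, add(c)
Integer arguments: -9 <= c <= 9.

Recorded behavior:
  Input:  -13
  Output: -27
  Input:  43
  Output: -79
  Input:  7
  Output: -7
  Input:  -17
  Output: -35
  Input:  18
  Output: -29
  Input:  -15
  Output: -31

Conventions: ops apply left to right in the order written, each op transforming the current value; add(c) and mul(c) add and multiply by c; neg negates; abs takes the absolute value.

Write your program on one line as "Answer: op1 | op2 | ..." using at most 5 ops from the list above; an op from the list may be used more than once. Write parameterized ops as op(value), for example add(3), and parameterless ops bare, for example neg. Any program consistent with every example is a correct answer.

add(-2) | abs | mul(2) | add(-3) | neg

Check, running the answer program on each example:
  -13 -> -15 -> 15 -> 30 -> 27 -> -27
  43 -> 41 -> 41 -> 82 -> 79 -> -79
  7 -> 5 -> 5 -> 10 -> 7 -> -7
  -17 -> -19 -> 19 -> 38 -> 35 -> -35
  18 -> 16 -> 16 -> 32 -> 29 -> -29
  -15 -> -17 -> 17 -> 34 -> 31 -> -31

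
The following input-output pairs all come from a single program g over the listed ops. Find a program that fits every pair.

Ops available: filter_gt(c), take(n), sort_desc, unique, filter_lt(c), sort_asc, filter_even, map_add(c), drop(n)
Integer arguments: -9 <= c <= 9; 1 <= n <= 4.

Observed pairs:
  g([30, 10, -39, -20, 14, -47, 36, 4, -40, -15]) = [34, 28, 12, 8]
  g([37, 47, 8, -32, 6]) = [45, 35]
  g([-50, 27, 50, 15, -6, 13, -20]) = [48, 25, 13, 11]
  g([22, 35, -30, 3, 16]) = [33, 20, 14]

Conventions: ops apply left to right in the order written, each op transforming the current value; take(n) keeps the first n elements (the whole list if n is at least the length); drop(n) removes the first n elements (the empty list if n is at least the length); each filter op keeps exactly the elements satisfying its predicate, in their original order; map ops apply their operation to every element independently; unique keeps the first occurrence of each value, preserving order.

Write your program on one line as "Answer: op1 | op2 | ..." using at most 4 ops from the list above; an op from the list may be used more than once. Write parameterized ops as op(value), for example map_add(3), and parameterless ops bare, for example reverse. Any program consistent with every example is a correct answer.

map_add(-2) | sort_asc | sort_desc | filter_gt(6)

Check, running the answer program on each example:
  [30, 10, -39, -20, 14, -47, 36, 4, -40, -15] -> [28, 8, -41, -22, 12, -49, 34, 2, -42, -17] -> [-49, -42, -41, -22, -17, 2, 8, 12, 28, 34] -> [34, 28, 12, 8, 2, -17, -22, -41, -42, -49] -> [34, 28, 12, 8]
  [37, 47, 8, -32, 6] -> [35, 45, 6, -34, 4] -> [-34, 4, 6, 35, 45] -> [45, 35, 6, 4, -34] -> [45, 35]
  [-50, 27, 50, 15, -6, 13, -20] -> [-52, 25, 48, 13, -8, 11, -22] -> [-52, -22, -8, 11, 13, 25, 48] -> [48, 25, 13, 11, -8, -22, -52] -> [48, 25, 13, 11]
  [22, 35, -30, 3, 16] -> [20, 33, -32, 1, 14] -> [-32, 1, 14, 20, 33] -> [33, 20, 14, 1, -32] -> [33, 20, 14]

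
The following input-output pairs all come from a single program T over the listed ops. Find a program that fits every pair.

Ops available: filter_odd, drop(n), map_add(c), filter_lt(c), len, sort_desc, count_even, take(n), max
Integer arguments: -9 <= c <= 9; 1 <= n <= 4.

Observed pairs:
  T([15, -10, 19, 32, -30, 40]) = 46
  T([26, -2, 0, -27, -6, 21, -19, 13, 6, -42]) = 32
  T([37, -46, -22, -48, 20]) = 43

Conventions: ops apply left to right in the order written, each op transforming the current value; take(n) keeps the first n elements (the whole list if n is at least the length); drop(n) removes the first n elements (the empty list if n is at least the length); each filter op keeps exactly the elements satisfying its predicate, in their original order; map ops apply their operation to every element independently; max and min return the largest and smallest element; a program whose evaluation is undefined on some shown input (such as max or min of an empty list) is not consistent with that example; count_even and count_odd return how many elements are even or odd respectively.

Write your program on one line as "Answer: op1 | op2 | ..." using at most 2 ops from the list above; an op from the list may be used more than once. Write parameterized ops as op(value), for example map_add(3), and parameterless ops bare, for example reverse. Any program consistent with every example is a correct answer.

map_add(6) | max

Check, running the answer program on each example:
  [15, -10, 19, 32, -30, 40] -> [21, -4, 25, 38, -24, 46] -> 46
  [26, -2, 0, -27, -6, 21, -19, 13, 6, -42] -> [32, 4, 6, -21, 0, 27, -13, 19, 12, -36] -> 32
  [37, -46, -22, -48, 20] -> [43, -40, -16, -42, 26] -> 43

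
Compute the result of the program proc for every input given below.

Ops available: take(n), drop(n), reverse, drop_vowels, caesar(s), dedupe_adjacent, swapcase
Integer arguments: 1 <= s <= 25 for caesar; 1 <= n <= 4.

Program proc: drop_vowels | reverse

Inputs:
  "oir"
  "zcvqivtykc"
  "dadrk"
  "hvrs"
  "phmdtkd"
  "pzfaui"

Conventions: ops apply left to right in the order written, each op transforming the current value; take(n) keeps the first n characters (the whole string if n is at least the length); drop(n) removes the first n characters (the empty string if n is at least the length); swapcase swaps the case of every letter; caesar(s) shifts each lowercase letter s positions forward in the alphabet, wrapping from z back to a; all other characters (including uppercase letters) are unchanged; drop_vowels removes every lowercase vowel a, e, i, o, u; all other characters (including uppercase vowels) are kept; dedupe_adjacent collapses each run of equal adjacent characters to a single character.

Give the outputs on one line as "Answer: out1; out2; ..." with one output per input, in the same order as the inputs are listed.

"r"; "ckytvqvcz"; "krdd"; "srvh"; "dktdmhp"; "fzp"

Execution, op by op:
  "oir" -> "r" -> "r"
  "zcvqivtykc" -> "zcvqvtykc" -> "ckytvqvcz"
  "dadrk" -> "ddrk" -> "krdd"
  "hvrs" -> "hvrs" -> "srvh"
  "phmdtkd" -> "phmdtkd" -> "dktdmhp"
  "pzfaui" -> "pzf" -> "fzp"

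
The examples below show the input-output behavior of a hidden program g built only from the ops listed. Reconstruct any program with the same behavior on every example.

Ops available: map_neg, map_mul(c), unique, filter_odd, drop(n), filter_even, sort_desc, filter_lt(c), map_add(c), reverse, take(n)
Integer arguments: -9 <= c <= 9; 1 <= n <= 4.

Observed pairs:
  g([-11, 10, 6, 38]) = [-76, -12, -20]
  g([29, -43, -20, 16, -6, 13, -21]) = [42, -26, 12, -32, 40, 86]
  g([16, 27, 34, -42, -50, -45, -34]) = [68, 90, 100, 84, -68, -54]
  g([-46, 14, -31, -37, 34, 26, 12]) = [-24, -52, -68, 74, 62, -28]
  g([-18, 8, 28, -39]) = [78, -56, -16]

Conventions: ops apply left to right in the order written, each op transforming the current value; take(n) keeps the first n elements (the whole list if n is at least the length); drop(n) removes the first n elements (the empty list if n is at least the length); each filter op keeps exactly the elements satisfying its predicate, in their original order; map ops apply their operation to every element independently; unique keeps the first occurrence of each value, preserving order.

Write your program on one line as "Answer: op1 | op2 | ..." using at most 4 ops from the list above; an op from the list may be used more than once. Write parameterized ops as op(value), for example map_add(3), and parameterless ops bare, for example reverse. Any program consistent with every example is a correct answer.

drop(1) | reverse | map_mul(-2)

Check, running the answer program on each example:
  [-11, 10, 6, 38] -> [10, 6, 38] -> [38, 6, 10] -> [-76, -12, -20]
  [29, -43, -20, 16, -6, 13, -21] -> [-43, -20, 16, -6, 13, -21] -> [-21, 13, -6, 16, -20, -43] -> [42, -26, 12, -32, 40, 86]
  [16, 27, 34, -42, -50, -45, -34] -> [27, 34, -42, -50, -45, -34] -> [-34, -45, -50, -42, 34, 27] -> [68, 90, 100, 84, -68, -54]
  [-46, 14, -31, -37, 34, 26, 12] -> [14, -31, -37, 34, 26, 12] -> [12, 26, 34, -37, -31, 14] -> [-24, -52, -68, 74, 62, -28]
  [-18, 8, 28, -39] -> [8, 28, -39] -> [-39, 28, 8] -> [78, -56, -16]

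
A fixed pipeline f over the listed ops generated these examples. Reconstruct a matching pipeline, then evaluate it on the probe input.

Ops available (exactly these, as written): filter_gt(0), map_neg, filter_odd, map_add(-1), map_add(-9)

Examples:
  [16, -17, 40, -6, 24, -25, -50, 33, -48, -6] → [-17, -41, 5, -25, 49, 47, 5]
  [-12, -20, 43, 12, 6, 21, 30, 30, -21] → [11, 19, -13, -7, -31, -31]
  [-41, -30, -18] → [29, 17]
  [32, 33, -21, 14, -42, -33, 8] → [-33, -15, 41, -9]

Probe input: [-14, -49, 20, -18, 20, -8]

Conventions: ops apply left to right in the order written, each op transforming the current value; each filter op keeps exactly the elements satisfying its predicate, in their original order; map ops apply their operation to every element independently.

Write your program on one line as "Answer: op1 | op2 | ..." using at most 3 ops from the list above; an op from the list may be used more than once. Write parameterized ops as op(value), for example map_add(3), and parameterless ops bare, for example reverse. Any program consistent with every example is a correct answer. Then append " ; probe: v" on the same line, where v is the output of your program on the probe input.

map_neg | map_add(-1) | filter_odd ; probe: [13, -21, 17, -21, 7]

Check, running the answer program on each example:
  [16, -17, 40, -6, 24, -25, -50, 33, -48, -6] -> [-16, 17, -40, 6, -24, 25, 50, -33, 48, 6] -> [-17, 16, -41, 5, -25, 24, 49, -34, 47, 5] -> [-17, -41, 5, -25, 49, 47, 5]
  [-12, -20, 43, 12, 6, 21, 30, 30, -21] -> [12, 20, -43, -12, -6, -21, -30, -30, 21] -> [11, 19, -44, -13, -7, -22, -31, -31, 20] -> [11, 19, -13, -7, -31, -31]
  [-41, -30, -18] -> [41, 30, 18] -> [40, 29, 17] -> [29, 17]
  [32, 33, -21, 14, -42, -33, 8] -> [-32, -33, 21, -14, 42, 33, -8] -> [-33, -34, 20, -15, 41, 32, -9] -> [-33, -15, 41, -9]
  probe: [-14, -49, 20, -18, 20, -8] -> [14, 49, -20, 18, -20, 8] -> [13, 48, -21, 17, -21, 7] -> [13, -21, 17, -21, 7]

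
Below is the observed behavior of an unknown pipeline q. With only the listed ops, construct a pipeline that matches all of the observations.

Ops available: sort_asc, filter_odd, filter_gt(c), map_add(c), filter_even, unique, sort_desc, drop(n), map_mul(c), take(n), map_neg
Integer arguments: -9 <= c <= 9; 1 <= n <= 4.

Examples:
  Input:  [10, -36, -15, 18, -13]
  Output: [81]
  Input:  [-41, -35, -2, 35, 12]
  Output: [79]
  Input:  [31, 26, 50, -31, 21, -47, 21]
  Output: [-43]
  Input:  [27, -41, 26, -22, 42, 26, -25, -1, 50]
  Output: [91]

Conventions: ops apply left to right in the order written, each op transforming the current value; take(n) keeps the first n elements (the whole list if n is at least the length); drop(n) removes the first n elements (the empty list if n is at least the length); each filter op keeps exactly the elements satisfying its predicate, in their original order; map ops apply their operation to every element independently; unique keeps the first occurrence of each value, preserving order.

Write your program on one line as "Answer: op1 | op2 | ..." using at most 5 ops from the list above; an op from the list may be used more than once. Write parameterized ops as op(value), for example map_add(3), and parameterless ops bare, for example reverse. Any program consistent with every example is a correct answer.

take(2) | map_add(-5) | drop(1) | map_mul(-2) | map_add(-1)

Check, running the answer program on each example:
  [10, -36, -15, 18, -13] -> [10, -36] -> [5, -41] -> [-41] -> [82] -> [81]
  [-41, -35, -2, 35, 12] -> [-41, -35] -> [-46, -40] -> [-40] -> [80] -> [79]
  [31, 26, 50, -31, 21, -47, 21] -> [31, 26] -> [26, 21] -> [21] -> [-42] -> [-43]
  [27, -41, 26, -22, 42, 26, -25, -1, 50] -> [27, -41] -> [22, -46] -> [-46] -> [92] -> [91]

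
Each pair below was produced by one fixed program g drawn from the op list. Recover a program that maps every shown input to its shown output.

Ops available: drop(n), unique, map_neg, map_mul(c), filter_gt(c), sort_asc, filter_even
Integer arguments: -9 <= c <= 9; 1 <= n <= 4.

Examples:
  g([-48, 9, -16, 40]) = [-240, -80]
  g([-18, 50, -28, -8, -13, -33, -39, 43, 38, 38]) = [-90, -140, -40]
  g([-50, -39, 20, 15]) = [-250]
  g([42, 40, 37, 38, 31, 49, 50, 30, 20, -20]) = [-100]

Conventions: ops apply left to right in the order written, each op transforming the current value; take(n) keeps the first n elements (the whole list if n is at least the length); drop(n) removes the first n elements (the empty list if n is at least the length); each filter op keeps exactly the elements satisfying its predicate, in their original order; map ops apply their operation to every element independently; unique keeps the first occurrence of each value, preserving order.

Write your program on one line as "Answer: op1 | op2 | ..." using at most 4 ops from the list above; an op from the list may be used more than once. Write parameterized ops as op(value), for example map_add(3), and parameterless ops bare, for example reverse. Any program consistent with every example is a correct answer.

map_neg | filter_gt(6) | map_mul(-5) | filter_even

Check, running the answer program on each example:
  [-48, 9, -16, 40] -> [48, -9, 16, -40] -> [48, 16] -> [-240, -80] -> [-240, -80]
  [-18, 50, -28, -8, -13, -33, -39, 43, 38, 38] -> [18, -50, 28, 8, 13, 33, 39, -43, -38, -38] -> [18, 28, 8, 13, 33, 39] -> [-90, -140, -40, -65, -165, -195] -> [-90, -140, -40]
  [-50, -39, 20, 15] -> [50, 39, -20, -15] -> [50, 39] -> [-250, -195] -> [-250]
  [42, 40, 37, 38, 31, 49, 50, 30, 20, -20] -> [-42, -40, -37, -38, -31, -49, -50, -30, -20, 20] -> [20] -> [-100] -> [-100]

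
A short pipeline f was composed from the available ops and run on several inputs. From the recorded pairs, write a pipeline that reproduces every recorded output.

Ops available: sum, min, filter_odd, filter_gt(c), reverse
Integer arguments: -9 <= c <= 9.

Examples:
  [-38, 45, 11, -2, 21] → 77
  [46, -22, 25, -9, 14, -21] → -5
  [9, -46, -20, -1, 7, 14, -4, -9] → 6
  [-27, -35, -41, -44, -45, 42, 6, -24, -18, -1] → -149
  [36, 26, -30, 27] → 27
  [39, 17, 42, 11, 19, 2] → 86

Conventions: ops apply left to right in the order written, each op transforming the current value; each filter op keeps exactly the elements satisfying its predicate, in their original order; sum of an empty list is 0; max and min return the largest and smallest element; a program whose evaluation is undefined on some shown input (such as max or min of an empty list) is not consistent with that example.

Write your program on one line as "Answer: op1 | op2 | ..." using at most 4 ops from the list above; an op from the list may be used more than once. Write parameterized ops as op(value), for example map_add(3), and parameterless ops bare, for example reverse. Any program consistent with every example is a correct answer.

reverse | filter_odd | reverse | sum

Check, running the answer program on each example:
  [-38, 45, 11, -2, 21] -> [21, -2, 11, 45, -38] -> [21, 11, 45] -> [45, 11, 21] -> 77
  [46, -22, 25, -9, 14, -21] -> [-21, 14, -9, 25, -22, 46] -> [-21, -9, 25] -> [25, -9, -21] -> -5
  [9, -46, -20, -1, 7, 14, -4, -9] -> [-9, -4, 14, 7, -1, -20, -46, 9] -> [-9, 7, -1, 9] -> [9, -1, 7, -9] -> 6
  [-27, -35, -41, -44, -45, 42, 6, -24, -18, -1] -> [-1, -18, -24, 6, 42, -45, -44, -41, -35, -27] -> [-1, -45, -41, -35, -27] -> [-27, -35, -41, -45, -1] -> -149
  [36, 26, -30, 27] -> [27, -30, 26, 36] -> [27] -> [27] -> 27
  [39, 17, 42, 11, 19, 2] -> [2, 19, 11, 42, 17, 39] -> [19, 11, 17, 39] -> [39, 17, 11, 19] -> 86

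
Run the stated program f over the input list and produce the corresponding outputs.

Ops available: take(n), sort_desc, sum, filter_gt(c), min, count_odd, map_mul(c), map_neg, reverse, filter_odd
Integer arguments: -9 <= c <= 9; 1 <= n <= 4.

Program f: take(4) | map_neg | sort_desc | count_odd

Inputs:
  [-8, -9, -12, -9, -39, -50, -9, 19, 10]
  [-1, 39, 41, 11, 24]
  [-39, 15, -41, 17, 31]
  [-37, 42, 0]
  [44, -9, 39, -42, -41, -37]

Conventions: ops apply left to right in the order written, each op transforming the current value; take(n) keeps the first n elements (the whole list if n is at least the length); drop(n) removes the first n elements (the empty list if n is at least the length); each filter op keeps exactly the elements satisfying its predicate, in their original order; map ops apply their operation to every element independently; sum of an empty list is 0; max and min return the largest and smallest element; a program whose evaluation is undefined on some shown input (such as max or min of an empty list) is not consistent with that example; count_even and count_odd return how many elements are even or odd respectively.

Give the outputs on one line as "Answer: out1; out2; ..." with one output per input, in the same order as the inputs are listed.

2; 4; 4; 1; 2

Execution, op by op:
  [-8, -9, -12, -9, -39, -50, -9, 19, 10] -> [-8, -9, -12, -9] -> [8, 9, 12, 9] -> [12, 9, 9, 8] -> 2
  [-1, 39, 41, 11, 24] -> [-1, 39, 41, 11] -> [1, -39, -41, -11] -> [1, -11, -39, -41] -> 4
  [-39, 15, -41, 17, 31] -> [-39, 15, -41, 17] -> [39, -15, 41, -17] -> [41, 39, -15, -17] -> 4
  [-37, 42, 0] -> [-37, 42, 0] -> [37, -42, 0] -> [37, 0, -42] -> 1
  [44, -9, 39, -42, -41, -37] -> [44, -9, 39, -42] -> [-44, 9, -39, 42] -> [42, 9, -39, -44] -> 2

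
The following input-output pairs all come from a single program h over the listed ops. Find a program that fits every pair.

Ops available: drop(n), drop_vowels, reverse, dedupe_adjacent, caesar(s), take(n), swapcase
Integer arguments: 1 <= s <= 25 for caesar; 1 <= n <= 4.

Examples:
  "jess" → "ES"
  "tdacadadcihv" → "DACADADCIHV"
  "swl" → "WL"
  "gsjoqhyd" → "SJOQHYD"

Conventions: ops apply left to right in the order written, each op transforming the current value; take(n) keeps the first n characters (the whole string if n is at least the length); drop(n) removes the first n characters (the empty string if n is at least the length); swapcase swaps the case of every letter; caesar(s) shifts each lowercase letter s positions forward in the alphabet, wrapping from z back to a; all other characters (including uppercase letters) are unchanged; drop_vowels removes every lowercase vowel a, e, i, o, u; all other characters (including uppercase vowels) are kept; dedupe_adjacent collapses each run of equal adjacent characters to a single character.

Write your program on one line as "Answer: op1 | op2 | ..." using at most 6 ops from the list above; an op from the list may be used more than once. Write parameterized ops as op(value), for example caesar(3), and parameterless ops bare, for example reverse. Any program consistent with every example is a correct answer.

drop(1) | reverse | swapcase | dedupe_adjacent | reverse

Check, running the answer program on each example:
  "jess" -> "ess" -> "sse" -> "SSE" -> "SE" -> "ES"
  "tdacadadcihv" -> "dacadadcihv" -> "vhicdadacad" -> "VHICDADACAD" -> "VHICDADACAD" -> "DACADADCIHV"
  "swl" -> "wl" -> "lw" -> "LW" -> "LW" -> "WL"
  "gsjoqhyd" -> "sjoqhyd" -> "dyhqojs" -> "DYHQOJS" -> "DYHQOJS" -> "SJOQHYD"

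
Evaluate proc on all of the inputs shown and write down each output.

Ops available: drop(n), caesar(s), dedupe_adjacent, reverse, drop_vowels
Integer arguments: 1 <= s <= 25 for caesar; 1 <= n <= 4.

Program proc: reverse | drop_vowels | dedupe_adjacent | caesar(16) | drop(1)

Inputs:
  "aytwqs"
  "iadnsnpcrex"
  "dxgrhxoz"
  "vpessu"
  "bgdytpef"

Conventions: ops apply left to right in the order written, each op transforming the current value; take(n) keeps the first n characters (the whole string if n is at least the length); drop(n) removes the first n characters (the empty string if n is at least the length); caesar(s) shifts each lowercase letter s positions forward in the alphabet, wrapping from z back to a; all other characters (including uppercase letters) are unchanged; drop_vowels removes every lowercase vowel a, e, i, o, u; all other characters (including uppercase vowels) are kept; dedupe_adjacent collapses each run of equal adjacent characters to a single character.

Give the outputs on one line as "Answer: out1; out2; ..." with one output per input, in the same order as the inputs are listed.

"gmjo"; "hsfdidt"; "nxhwnt"; "fl"; "fjotwr"

Execution, op by op:
  "aytwqs" -> "sqwtya" -> "sqwty" -> "sqwty" -> "igmjo" -> "gmjo"
  "iadnsnpcrex" -> "xercpnsndai" -> "xrcpnsnd" -> "xrcpnsnd" -> "nhsfdidt" -> "hsfdidt"
  "dxgrhxoz" -> "zoxhrgxd" -> "zxhrgxd" -> "zxhrgxd" -> "pnxhwnt" -> "nxhwnt"
  "vpessu" -> "ussepv" -> "sspv" -> "spv" -> "ifl" -> "fl"
  "bgdytpef" -> "feptydgb" -> "fptydgb" -> "fptydgb" -> "vfjotwr" -> "fjotwr"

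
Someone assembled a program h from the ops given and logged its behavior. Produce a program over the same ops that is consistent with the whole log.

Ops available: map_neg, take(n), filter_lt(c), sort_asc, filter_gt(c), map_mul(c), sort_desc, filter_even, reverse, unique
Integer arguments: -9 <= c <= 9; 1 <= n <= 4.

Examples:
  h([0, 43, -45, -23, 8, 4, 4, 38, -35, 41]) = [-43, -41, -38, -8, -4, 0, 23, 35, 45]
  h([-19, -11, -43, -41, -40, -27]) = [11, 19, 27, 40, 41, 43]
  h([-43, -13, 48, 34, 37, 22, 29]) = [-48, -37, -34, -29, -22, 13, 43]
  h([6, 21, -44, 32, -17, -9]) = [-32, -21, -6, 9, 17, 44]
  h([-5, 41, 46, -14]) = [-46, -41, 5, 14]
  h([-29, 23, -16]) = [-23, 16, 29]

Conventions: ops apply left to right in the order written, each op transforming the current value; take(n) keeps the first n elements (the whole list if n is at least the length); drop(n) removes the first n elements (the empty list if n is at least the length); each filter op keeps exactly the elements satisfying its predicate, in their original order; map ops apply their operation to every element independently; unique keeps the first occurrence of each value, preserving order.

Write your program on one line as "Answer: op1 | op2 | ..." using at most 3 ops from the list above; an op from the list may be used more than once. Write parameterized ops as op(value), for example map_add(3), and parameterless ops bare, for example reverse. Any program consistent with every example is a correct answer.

sort_desc | map_mul(-1) | unique

Check, running the answer program on each example:
  [0, 43, -45, -23, 8, 4, 4, 38, -35, 41] -> [43, 41, 38, 8, 4, 4, 0, -23, -35, -45] -> [-43, -41, -38, -8, -4, -4, 0, 23, 35, 45] -> [-43, -41, -38, -8, -4, 0, 23, 35, 45]
  [-19, -11, -43, -41, -40, -27] -> [-11, -19, -27, -40, -41, -43] -> [11, 19, 27, 40, 41, 43] -> [11, 19, 27, 40, 41, 43]
  [-43, -13, 48, 34, 37, 22, 29] -> [48, 37, 34, 29, 22, -13, -43] -> [-48, -37, -34, -29, -22, 13, 43] -> [-48, -37, -34, -29, -22, 13, 43]
  [6, 21, -44, 32, -17, -9] -> [32, 21, 6, -9, -17, -44] -> [-32, -21, -6, 9, 17, 44] -> [-32, -21, -6, 9, 17, 44]
  [-5, 41, 46, -14] -> [46, 41, -5, -14] -> [-46, -41, 5, 14] -> [-46, -41, 5, 14]
  [-29, 23, -16] -> [23, -16, -29] -> [-23, 16, 29] -> [-23, 16, 29]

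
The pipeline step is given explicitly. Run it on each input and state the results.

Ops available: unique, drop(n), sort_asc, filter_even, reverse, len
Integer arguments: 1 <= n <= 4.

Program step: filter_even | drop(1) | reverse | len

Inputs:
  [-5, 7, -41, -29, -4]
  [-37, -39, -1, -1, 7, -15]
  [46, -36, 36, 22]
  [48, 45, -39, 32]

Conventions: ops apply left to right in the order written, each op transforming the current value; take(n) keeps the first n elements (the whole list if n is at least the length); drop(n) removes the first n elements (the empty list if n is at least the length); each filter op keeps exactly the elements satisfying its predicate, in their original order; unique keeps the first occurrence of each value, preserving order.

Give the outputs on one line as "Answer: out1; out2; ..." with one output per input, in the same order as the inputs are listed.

0; 0; 3; 1

Execution, op by op:
  [-5, 7, -41, -29, -4] -> [-4] -> [] -> [] -> 0
  [-37, -39, -1, -1, 7, -15] -> [] -> [] -> [] -> 0
  [46, -36, 36, 22] -> [46, -36, 36, 22] -> [-36, 36, 22] -> [22, 36, -36] -> 3
  [48, 45, -39, 32] -> [48, 32] -> [32] -> [32] -> 1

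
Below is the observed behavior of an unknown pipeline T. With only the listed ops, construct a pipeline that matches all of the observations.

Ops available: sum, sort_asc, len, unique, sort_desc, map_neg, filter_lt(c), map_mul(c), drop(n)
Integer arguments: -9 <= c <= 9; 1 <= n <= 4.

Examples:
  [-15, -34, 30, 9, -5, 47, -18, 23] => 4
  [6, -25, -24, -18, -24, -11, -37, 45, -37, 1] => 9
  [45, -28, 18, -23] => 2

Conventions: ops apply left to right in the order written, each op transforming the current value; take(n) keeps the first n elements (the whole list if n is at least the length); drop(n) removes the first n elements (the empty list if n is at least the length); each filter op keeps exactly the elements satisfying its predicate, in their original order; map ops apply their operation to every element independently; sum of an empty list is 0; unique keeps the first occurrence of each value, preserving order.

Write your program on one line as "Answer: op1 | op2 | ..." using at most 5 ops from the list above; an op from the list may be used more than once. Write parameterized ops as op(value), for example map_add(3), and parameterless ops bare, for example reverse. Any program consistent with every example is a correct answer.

filter_lt(7) | map_mul(2) | sort_desc | sort_asc | len

Check, running the answer program on each example:
  [-15, -34, 30, 9, -5, 47, -18, 23] -> [-15, -34, -5, -18] -> [-30, -68, -10, -36] -> [-10, -30, -36, -68] -> [-68, -36, -30, -10] -> 4
  [6, -25, -24, -18, -24, -11, -37, 45, -37, 1] -> [6, -25, -24, -18, -24, -11, -37, -37, 1] -> [12, -50, -48, -36, -48, -22, -74, -74, 2] -> [12, 2, -22, -36, -48, -48, -50, -74, -74] -> [-74, -74, -50, -48, -48, -36, -22, 2, 12] -> 9
  [45, -28, 18, -23] -> [-28, -23] -> [-56, -46] -> [-46, -56] -> [-56, -46] -> 2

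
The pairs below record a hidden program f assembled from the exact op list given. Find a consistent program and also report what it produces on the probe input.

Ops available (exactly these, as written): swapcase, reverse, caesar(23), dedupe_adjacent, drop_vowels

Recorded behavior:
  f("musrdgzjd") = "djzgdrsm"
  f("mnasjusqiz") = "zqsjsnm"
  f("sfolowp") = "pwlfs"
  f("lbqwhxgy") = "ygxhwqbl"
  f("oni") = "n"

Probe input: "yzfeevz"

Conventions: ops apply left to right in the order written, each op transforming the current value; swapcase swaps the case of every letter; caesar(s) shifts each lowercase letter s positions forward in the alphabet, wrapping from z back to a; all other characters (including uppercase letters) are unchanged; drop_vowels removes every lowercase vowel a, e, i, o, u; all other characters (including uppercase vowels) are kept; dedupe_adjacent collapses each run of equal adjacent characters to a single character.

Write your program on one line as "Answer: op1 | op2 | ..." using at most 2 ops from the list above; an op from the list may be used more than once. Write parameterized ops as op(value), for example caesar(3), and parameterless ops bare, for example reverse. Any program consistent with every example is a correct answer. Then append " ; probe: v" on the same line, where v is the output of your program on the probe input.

reverse | drop_vowels ; probe: "zvfzy"

Check, running the answer program on each example:
  "musrdgzjd" -> "djzgdrsum" -> "djzgdrsm"
  "mnasjusqiz" -> "ziqsujsanm" -> "zqsjsnm"
  "sfolowp" -> "pwolofs" -> "pwlfs"
  "lbqwhxgy" -> "ygxhwqbl" -> "ygxhwqbl"
  "oni" -> "ino" -> "n"
  probe: "yzfeevz" -> "zveefzy" -> "zvfzy"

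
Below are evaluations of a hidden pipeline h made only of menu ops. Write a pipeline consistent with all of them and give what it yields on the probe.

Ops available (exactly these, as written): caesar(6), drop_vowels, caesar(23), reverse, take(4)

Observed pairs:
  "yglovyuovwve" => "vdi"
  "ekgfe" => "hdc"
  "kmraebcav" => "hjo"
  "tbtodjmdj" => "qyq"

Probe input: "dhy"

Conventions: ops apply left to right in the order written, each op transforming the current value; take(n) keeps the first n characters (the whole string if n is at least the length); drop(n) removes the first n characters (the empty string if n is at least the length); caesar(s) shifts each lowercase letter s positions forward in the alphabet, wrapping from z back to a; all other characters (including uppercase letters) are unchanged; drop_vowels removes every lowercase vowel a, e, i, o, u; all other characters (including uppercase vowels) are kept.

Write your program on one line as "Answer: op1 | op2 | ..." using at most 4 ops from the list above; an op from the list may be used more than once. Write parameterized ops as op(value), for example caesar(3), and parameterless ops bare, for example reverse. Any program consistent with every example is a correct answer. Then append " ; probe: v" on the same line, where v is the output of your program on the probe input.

take(4) | drop_vowels | caesar(23) ; probe: "aev"

Check, running the answer program on each example:
  "yglovyuovwve" -> "yglo" -> "ygl" -> "vdi"
  "ekgfe" -> "ekgf" -> "kgf" -> "hdc"
  "kmraebcav" -> "kmra" -> "kmr" -> "hjo"
  "tbtodjmdj" -> "tbto" -> "tbt" -> "qyq"
  probe: "dhy" -> "dhy" -> "dhy" -> "aev"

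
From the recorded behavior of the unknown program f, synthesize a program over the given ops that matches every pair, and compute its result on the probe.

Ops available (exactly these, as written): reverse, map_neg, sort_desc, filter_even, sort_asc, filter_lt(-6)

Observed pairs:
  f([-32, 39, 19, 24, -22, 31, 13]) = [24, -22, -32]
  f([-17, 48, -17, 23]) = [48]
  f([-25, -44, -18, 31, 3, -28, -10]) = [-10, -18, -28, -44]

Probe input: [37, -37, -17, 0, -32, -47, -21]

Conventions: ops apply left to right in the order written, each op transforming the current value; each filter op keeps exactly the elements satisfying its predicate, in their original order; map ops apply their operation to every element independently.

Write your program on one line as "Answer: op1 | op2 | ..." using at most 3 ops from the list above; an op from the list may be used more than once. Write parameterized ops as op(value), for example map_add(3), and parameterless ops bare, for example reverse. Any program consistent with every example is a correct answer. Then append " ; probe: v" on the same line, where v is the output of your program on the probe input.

filter_even | reverse | sort_desc ; probe: [0, -32]

Check, running the answer program on each example:
  [-32, 39, 19, 24, -22, 31, 13] -> [-32, 24, -22] -> [-22, 24, -32] -> [24, -22, -32]
  [-17, 48, -17, 23] -> [48] -> [48] -> [48]
  [-25, -44, -18, 31, 3, -28, -10] -> [-44, -18, -28, -10] -> [-10, -28, -18, -44] -> [-10, -18, -28, -44]
  probe: [37, -37, -17, 0, -32, -47, -21] -> [0, -32] -> [-32, 0] -> [0, -32]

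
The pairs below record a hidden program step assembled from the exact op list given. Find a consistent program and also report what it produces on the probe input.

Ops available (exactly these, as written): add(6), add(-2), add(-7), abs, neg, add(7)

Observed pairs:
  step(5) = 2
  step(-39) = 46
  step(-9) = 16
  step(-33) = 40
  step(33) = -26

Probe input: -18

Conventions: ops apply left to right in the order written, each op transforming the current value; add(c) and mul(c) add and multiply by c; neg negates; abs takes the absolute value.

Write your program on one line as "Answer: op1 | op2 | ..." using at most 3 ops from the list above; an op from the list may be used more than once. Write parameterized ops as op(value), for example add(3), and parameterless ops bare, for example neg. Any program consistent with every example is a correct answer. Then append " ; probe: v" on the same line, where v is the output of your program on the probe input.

add(-7) | neg ; probe: 25

Check, running the answer program on each example:
  5 -> -2 -> 2
  -39 -> -46 -> 46
  -9 -> -16 -> 16
  -33 -> -40 -> 40
  33 -> 26 -> -26
  probe: -18 -> -25 -> 25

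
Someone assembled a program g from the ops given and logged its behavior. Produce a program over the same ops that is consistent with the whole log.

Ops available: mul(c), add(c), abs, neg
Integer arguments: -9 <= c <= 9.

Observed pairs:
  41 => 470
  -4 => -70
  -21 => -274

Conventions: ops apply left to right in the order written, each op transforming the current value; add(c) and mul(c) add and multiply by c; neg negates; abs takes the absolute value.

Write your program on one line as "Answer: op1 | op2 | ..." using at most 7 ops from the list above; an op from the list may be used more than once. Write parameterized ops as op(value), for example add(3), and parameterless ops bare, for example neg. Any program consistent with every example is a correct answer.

add(-2) | neg | mul(6) | neg | mul(2) | add(2)

Check, running the answer program on each example:
  41 -> 39 -> -39 -> -234 -> 234 -> 468 -> 470
  -4 -> -6 -> 6 -> 36 -> -36 -> -72 -> -70
  -21 -> -23 -> 23 -> 138 -> -138 -> -276 -> -274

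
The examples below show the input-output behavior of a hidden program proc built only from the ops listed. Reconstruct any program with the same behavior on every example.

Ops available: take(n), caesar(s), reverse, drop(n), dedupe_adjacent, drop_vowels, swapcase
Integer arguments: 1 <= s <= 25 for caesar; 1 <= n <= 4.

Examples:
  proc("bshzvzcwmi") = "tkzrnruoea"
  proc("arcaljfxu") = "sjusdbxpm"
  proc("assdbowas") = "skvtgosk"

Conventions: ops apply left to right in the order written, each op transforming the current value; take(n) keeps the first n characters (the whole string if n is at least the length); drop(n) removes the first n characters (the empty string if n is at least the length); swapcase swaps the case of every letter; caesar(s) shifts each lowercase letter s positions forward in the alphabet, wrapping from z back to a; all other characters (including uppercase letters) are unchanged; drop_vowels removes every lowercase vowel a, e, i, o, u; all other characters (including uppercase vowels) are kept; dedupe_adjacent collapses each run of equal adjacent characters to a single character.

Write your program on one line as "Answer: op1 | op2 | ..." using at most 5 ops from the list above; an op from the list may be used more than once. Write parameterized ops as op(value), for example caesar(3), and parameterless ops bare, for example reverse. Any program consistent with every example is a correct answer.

dedupe_adjacent | reverse | caesar(18) | reverse

Check, running the answer program on each example:
  "bshzvzcwmi" -> "bshzvzcwmi" -> "imwczvzhsb" -> "aeournrzkt" -> "tkzrnruoea"
  "arcaljfxu" -> "arcaljfxu" -> "uxfjlacra" -> "mpxbdsujs" -> "sjusdbxpm"
  "assdbowas" -> "asdbowas" -> "sawobdsa" -> "ksogtvks" -> "skvtgosk"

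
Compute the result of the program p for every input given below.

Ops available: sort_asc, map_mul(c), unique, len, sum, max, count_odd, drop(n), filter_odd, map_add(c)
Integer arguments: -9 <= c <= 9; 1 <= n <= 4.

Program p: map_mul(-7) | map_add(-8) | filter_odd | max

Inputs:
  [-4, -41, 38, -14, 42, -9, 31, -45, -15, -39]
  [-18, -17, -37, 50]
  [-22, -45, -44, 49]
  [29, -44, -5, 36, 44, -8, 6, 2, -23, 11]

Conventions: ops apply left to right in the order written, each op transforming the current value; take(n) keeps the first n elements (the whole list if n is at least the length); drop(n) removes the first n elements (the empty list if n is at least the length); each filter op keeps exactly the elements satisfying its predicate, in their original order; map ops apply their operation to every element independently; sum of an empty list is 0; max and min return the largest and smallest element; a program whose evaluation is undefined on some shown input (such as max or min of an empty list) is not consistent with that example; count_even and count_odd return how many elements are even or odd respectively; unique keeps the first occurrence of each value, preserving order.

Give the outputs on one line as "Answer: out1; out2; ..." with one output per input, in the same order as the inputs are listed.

Execution, op by op:
  [-4, -41, 38, -14, 42, -9, 31, -45, -15, -39] -> [28, 287, -266, 98, -294, 63, -217, 315, 105, 273] -> [20, 279, -274, 90, -302, 55, -225, 307, 97, 265] -> [279, 55, -225, 307, 97, 265] -> 307
  [-18, -17, -37, 50] -> [126, 119, 259, -350] -> [118, 111, 251, -358] -> [111, 251] -> 251
  [-22, -45, -44, 49] -> [154, 315, 308, -343] -> [146, 307, 300, -351] -> [307, -351] -> 307
  [29, -44, -5, 36, 44, -8, 6, 2, -23, 11] -> [-203, 308, 35, -252, -308, 56, -42, -14, 161, -77] -> [-211, 300, 27, -260, -316, 48, -50, -22, 153, -85] -> [-211, 27, 153, -85] -> 153

307; 251; 307; 153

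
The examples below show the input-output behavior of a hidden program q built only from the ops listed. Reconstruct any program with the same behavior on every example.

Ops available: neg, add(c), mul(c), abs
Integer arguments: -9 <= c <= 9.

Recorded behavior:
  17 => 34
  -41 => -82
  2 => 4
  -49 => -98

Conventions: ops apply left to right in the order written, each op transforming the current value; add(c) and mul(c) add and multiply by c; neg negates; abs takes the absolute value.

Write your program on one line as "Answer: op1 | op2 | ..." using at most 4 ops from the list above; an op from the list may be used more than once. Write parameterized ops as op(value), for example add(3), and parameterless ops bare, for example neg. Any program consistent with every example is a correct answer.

neg | mul(2) | neg

Check, running the answer program on each example:
  17 -> -17 -> -34 -> 34
  -41 -> 41 -> 82 -> -82
  2 -> -2 -> -4 -> 4
  -49 -> 49 -> 98 -> -98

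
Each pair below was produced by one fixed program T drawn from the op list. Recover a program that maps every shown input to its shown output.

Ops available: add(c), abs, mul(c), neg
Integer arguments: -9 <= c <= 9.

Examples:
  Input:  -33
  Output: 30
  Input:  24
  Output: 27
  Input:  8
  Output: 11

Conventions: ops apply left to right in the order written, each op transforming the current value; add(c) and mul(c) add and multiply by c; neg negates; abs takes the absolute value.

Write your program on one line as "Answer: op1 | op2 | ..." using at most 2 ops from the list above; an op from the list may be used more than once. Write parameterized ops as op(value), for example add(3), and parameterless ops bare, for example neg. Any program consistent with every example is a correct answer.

add(3) | abs

Check, running the answer program on each example:
  -33 -> -30 -> 30
  24 -> 27 -> 27
  8 -> 11 -> 11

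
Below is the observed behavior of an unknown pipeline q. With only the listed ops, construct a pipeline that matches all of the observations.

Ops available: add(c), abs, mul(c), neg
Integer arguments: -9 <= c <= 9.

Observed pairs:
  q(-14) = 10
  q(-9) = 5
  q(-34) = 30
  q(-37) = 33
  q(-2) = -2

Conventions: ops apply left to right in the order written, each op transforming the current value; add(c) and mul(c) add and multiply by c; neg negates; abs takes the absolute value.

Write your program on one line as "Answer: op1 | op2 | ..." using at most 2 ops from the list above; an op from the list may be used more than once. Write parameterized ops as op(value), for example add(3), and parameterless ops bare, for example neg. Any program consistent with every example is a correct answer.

neg | add(-4)

Check, running the answer program on each example:
  -14 -> 14 -> 10
  -9 -> 9 -> 5
  -34 -> 34 -> 30
  -37 -> 37 -> 33
  -2 -> 2 -> -2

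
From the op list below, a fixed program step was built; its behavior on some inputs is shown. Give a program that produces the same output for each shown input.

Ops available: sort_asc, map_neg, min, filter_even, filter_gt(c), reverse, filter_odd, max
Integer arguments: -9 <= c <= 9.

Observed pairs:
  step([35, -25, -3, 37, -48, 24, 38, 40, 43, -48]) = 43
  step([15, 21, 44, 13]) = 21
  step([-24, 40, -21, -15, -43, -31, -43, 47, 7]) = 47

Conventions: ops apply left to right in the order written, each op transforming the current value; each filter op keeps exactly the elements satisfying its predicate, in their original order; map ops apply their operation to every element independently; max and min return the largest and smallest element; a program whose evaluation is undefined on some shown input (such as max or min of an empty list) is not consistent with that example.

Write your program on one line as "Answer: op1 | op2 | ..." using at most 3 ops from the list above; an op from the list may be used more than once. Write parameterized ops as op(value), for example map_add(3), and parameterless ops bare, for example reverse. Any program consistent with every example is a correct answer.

reverse | filter_odd | max

Check, running the answer program on each example:
  [35, -25, -3, 37, -48, 24, 38, 40, 43, -48] -> [-48, 43, 40, 38, 24, -48, 37, -3, -25, 35] -> [43, 37, -3, -25, 35] -> 43
  [15, 21, 44, 13] -> [13, 44, 21, 15] -> [13, 21, 15] -> 21
  [-24, 40, -21, -15, -43, -31, -43, 47, 7] -> [7, 47, -43, -31, -43, -15, -21, 40, -24] -> [7, 47, -43, -31, -43, -15, -21] -> 47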